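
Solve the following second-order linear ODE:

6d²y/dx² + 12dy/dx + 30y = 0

Characteristic equation: 6r² + 12r + 30 = 0
Divide by 6: r² + 2r + 5 = 0
Roots: r = -1 ± 2i (complex conjugates)
General solution: y = e^(-x)(C₁cos(2x) + C₂sin(2x))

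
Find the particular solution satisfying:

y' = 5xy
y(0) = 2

General solution: y = Ce^(5x²/2)
Applying IC y(0) = 2:
Particular solution: y = 2e^(5x²/2)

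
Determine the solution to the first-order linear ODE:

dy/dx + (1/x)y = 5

Using integrating factor method:

General solution: y = (5/2)x + C/x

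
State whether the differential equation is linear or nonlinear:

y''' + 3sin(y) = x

Nonlinear (sin(y) is nonlinear in y)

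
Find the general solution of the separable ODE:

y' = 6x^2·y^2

Separating variables and integrating:
-1/y = 2x^3 + C

General solution: y^-1 = -2x^3 + C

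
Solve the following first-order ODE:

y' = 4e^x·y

Separating variables and integrating:
ln|y| = 4e^x + C

General solution: y = Ce^(4e^x)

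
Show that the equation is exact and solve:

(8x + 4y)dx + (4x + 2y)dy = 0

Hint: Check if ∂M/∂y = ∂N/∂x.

Verify exactness: ∂M/∂y = ∂N/∂x ✓
Find F(x,y) such that ∂F/∂x = M, ∂F/∂y = N
Solution: 4x² + 4xy + y² = C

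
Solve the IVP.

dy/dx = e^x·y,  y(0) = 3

General solution: y = Ce^(e^x)
Applying IC y(0) = 3:
Particular solution: y = 3e^(e^x - 1)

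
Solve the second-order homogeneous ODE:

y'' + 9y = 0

Characteristic equation: r² + 9 = 0
Roots: r = ±3i (complex conjugates)
General solution: y = C₁cos(3x) + C₂sin(3x)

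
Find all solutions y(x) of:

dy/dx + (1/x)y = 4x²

Using integrating factor method:

General solution: y = x^3 + C/x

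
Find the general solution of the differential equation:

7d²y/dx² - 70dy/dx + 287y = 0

Characteristic equation: 7r² - 70r + 287 = 0
Divide by 7: r² - 10r + 41 = 0
Roots: r = 5 ± 4i (complex conjugates)
General solution: y = e^(5x)(C₁cos(4x) + C₂sin(4x))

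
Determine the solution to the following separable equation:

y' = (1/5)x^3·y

Separating variables and integrating:
ln|y| = x^4/20 + C

General solution: y = Ce^(x^4/20)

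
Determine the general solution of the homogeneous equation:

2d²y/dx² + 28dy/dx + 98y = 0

Characteristic equation: 2r² + 28r + 98 = 0
Divide by 2: r² + 14r + 49 = 0
Factored: (r + 7)² = 0
Repeated root: r = -7
General solution: y = (C₁ + C₂x)e^(-7x)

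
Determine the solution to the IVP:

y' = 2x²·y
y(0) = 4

General solution: y = Ce^(2x³/3)
Applying IC y(0) = 4:
Particular solution: y = 4e^(2x³/3)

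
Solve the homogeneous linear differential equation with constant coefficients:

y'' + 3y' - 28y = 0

Characteristic equation: r² + 3r - 28 = 0
Roots: r = 4, -7 (distinct real)
General solution: y = C₁e^(4x) + C₂e^(-7x)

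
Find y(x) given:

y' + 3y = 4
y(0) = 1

General solution: y = 4/3 + Ce^(-3x)
Applying y(0) = 1: C = 1 - 4/3 = -1/3
Particular solution: y = 4/3 - (1/3)e^(-3x)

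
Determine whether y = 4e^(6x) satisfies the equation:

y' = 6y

Verification:
y = 4e^(6x)
y' = 24e^(6x)
6y = 24e^(6x)
y' = 6y ✓

Yes, it is a solution.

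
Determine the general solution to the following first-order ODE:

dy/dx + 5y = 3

Using integrating factor method:

General solution: y = 3/5 + Ce^(-5x)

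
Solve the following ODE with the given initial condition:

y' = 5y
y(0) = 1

General solution: y = Ce^(5x)
Applying IC y(0) = 1:
Particular solution: y = e^(5x)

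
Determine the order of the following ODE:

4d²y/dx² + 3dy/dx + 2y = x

The order is 2 (highest derivative is of order 2).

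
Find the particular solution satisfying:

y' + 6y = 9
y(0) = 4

General solution: y = 3/2 + Ce^(-6x)
Applying y(0) = 4: C = 4 - 3/2 = 5/2
Particular solution: y = 3/2 + (5/2)e^(-6x)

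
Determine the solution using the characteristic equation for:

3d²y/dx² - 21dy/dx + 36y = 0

Characteristic equation: 3r² - 21r + 36 = 0
Divide by 3: r² - 7r + 12 = 0
Roots: r = 3, 4 (distinct real)
General solution: y = C₁e^(3x) + C₂e^(4x)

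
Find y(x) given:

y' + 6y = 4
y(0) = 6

General solution: y = 2/3 + Ce^(-6x)
Applying y(0) = 6: C = 6 - 2/3 = 16/3
Particular solution: y = 2/3 + (16/3)e^(-6x)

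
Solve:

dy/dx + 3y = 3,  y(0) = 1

General solution: y = 1 + Ce^(-3x)
Applying y(0) = 1: C = 1 - 1 = 0
Particular solution: y = 1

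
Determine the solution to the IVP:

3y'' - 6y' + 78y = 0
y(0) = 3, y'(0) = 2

General solution: y = e^x(C₁cos(5x) + C₂sin(5x))
Complex roots r = 1 ± 5i
Applying ICs: C₁ = 3, C₂ = -1/5
Particular solution: y = e^x(3cos(5x) - (1/5)sin(5x))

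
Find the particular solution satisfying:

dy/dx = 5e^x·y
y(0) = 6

General solution: y = Ce^(5e^x)
Applying IC y(0) = 6:
Particular solution: y = 6e^(5(e^x - 1))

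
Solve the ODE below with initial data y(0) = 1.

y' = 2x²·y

General solution: y = Ce^(2x³/3)
Applying IC y(0) = 1:
Particular solution: y = e^(2x³/3)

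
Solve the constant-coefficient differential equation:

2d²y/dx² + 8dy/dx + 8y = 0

Characteristic equation: 2r² + 8r + 8 = 0
Divide by 2: r² + 4r + 4 = 0
Factored: (r + 2)² = 0
Repeated root: r = -2
General solution: y = (C₁ + C₂x)e^(-2x)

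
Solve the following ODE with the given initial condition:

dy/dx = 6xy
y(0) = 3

General solution: y = Ce^(3x²)
Applying IC y(0) = 3:
Particular solution: y = 3e^(3x²)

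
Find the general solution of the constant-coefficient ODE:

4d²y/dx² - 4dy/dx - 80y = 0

Characteristic equation: 4r² - 4r - 80 = 0
Divide by 4: r² - r - 20 = 0
Roots: r = 5, -4 (distinct real)
General solution: y = C₁e^(5x) + C₂e^(-4x)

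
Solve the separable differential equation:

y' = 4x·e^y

Separating variables and integrating:
-e^(-y) = 2x² + C

General solution: y = -ln(C - 2x²)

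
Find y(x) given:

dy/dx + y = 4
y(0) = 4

General solution: y = 4 + Ce^(-x)
Applying y(0) = 4: C = 4 - 4 = 0
Particular solution: y = 4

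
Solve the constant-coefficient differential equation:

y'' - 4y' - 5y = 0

Characteristic equation: r² - 4r - 5 = 0
Roots: r = 5, -1 (distinct real)
General solution: y = C₁e^(5x) + C₂e^(-x)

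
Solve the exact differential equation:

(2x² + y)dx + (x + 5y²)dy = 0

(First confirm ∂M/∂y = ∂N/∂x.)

Verify exactness: ∂M/∂y = ∂N/∂x ✓
Find F(x,y) such that ∂F/∂x = M, ∂F/∂y = N
Solution: 2x³/3 + xy + 5y³/3 = C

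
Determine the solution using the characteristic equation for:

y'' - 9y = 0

Characteristic equation: r² - 9 = 0
Roots: r = 3, -3 (distinct real)
General solution: y = C₁e^(3x) + C₂e^(-3x)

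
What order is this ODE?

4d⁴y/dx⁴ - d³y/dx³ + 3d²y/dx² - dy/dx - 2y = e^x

The order is 4 (highest derivative is of order 4).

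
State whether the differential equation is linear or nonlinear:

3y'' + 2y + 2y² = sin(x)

Nonlinear (y² term)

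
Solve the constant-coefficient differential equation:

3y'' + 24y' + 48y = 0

Characteristic equation: 3r² + 24r + 48 = 0
Divide by 3: r² + 8r + 16 = 0
Factored: (r + 4)² = 0
Repeated root: r = -4
General solution: y = (C₁ + C₂x)e^(-4x)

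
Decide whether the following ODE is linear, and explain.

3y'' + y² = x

Nonlinear (y² term)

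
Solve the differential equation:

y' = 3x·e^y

Separating variables and integrating:
-e^(-y) = 3x²/2 + C

General solution: y = -ln(C - 3x²/2)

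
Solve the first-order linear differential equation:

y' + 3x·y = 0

Using integrating factor method:

General solution: y = Ce^(-3x^2/2)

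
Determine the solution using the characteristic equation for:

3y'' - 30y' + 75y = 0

Characteristic equation: 3r² - 30r + 75 = 0
Divide by 3: r² - 10r + 25 = 0
Factored: (r - 5)² = 0
Repeated root: r = 5
General solution: y = (C₁ + C₂x)e^(5x)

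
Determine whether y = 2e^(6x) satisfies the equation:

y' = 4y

Verification:
y = 2e^(6x)
y' = 12e^(6x)
But 4y = 8e^(6x)
y' ≠ 4y — the derivative does not match

No, it is not a solution.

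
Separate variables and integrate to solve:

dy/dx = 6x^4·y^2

Separating variables and integrating:
-1/y = 6x^5/5 + C

General solution: y^-1 = (-6/5)x^5 + C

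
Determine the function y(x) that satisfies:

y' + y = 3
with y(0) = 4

General solution: y = 3 + Ce^(-x)
Applying y(0) = 4: C = 4 - 3 = 1
Particular solution: y = 3 + e^(-x)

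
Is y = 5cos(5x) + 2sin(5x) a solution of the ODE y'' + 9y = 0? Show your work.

Verification:
y'' = -125cos(5x) - 50sin(5x)
y'' + 9y ≠ 0 (frequency mismatch: got 25 instead of 9)

No, it is not a solution.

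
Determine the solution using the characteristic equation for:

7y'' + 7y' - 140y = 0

Characteristic equation: 7r² + 7r - 140 = 0
Divide by 7: r² + r - 20 = 0
Roots: r = 4, -5 (distinct real)
General solution: y = C₁e^(4x) + C₂e^(-5x)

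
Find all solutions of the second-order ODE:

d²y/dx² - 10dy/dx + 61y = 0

Characteristic equation: r² - 10r + 61 = 0
Roots: r = 5 ± 6i (complex conjugates)
General solution: y = e^(5x)(C₁cos(6x) + C₂sin(6x))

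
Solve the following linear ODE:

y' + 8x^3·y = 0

Using integrating factor method:

General solution: y = Ce^(-2x^4)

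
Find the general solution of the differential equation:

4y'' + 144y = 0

Characteristic equation: 4r² + 144 = 0
Divide by 4: r² + 36 = 0
Roots: r = ±6i (complex conjugates)
General solution: y = C₁cos(6x) + C₂sin(6x)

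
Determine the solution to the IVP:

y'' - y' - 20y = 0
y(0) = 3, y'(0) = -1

General solution: y = C₁e^(5x) + C₂e^(-4x)
Applying ICs: C₁ = 11/9, C₂ = 16/9
Particular solution: y = (11/9)e^(5x) + (16/9)e^(-4x)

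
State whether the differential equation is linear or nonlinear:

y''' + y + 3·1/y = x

Nonlinear (1/y term)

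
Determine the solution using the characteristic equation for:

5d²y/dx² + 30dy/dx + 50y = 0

Characteristic equation: 5r² + 30r + 50 = 0
Divide by 5: r² + 6r + 10 = 0
Roots: r = -3 ± i (complex conjugates)
General solution: y = e^(-3x)(C₁cos(x) + C₂sin(x))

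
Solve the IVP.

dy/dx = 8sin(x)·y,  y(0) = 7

General solution: y = Ce^(-8cos(x))
Applying IC y(0) = 7:
Particular solution: y = 7e^(8(1-cos(x)))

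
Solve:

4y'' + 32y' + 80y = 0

Characteristic equation: 4r² + 32r + 80 = 0
Divide by 4: r² + 8r + 20 = 0
Roots: r = -4 ± 2i (complex conjugates)
General solution: y = e^(-4x)(C₁cos(2x) + C₂sin(2x))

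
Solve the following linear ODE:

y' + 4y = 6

Using integrating factor method:

General solution: y = 3/2 + Ce^(-4x)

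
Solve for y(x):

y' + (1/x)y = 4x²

Using integrating factor method:

General solution: y = x^3 + C/x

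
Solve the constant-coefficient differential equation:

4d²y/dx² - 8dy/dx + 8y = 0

Characteristic equation: 4r² - 8r + 8 = 0
Divide by 4: r² - 2r + 2 = 0
Roots: r = 1 ± i (complex conjugates)
General solution: y = e^x(C₁cos(x) + C₂sin(x))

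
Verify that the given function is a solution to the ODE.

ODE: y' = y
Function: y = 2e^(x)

Verification:
y = 2e^(x)
y' = 2e^(x)
y = 2e^(x)
y' = y ✓

Yes, it is a solution.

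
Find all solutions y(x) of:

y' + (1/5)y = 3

Using integrating factor method:

General solution: y = 15 + Ce^(-x/5)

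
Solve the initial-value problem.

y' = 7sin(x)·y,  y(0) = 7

General solution: y = Ce^(-7cos(x))
Applying IC y(0) = 7:
Particular solution: y = 7e^(7(1-cos(x)))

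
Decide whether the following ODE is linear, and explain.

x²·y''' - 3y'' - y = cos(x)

Linear (y and its derivatives appear to the first power only, no products of y terms)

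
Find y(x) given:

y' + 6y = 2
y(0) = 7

General solution: y = 1/3 + Ce^(-6x)
Applying y(0) = 7: C = 7 - 1/3 = 20/3
Particular solution: y = 1/3 + (20/3)e^(-6x)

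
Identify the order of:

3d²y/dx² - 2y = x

The order is 2 (highest derivative is of order 2).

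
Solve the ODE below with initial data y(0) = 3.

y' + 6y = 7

General solution: y = 7/6 + Ce^(-6x)
Applying y(0) = 3: C = 3 - 7/6 = 11/6
Particular solution: y = 7/6 + (11/6)e^(-6x)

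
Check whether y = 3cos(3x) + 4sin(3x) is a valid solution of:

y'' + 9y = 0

Verification:
y'' = -27cos(3x) - 36sin(3x)
y'' + 9y = 0 ✓

Yes, it is a solution.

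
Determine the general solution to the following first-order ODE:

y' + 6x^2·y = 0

Using integrating factor method:

General solution: y = Ce^(-2x^3)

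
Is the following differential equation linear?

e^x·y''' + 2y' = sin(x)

Yes. Linear (y and its derivatives appear to the first power only, no products of y terms)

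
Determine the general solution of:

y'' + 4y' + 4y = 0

Characteristic equation: r² + 4r + 4 = 0
Factored: (r + 2)² = 0
Repeated root: r = -2
General solution: y = (C₁ + C₂x)e^(-2x)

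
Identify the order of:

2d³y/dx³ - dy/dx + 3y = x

The order is 3 (highest derivative is of order 3).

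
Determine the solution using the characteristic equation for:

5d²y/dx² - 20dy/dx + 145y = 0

Characteristic equation: 5r² - 20r + 145 = 0
Divide by 5: r² - 4r + 29 = 0
Roots: r = 2 ± 5i (complex conjugates)
General solution: y = e^(2x)(C₁cos(5x) + C₂sin(5x))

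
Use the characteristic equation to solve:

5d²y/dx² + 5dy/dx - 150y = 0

Characteristic equation: 5r² + 5r - 150 = 0
Divide by 5: r² + r - 30 = 0
Roots: r = 5, -6 (distinct real)
General solution: y = C₁e^(5x) + C₂e^(-6x)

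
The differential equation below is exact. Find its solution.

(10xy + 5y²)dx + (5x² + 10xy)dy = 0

Verify exactness: ∂M/∂y = ∂N/∂x ✓
Find F(x,y) such that ∂F/∂x = M, ∂F/∂y = N
Solution: 5x²y + 5xy² = C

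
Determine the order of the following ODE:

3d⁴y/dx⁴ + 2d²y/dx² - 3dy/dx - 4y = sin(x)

The order is 4 (highest derivative is of order 4).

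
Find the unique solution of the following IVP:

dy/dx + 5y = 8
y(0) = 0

General solution: y = 8/5 + Ce^(-5x)
Applying y(0) = 0: C = 0 - 8/5 = -8/5
Particular solution: y = 8/5 - (8/5)e^(-5x)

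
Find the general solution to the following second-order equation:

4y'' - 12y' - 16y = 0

Characteristic equation: 4r² - 12r - 16 = 0
Divide by 4: r² - 3r - 4 = 0
Roots: r = 4, -1 (distinct real)
General solution: y = C₁e^(4x) + C₂e^(-x)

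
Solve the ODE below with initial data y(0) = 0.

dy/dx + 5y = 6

General solution: y = 6/5 + Ce^(-5x)
Applying y(0) = 0: C = 0 - 6/5 = -6/5
Particular solution: y = 6/5 - (6/5)e^(-5x)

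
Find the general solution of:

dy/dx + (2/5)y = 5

Using integrating factor method:

General solution: y = 25/2 + Ce^(-2x/5)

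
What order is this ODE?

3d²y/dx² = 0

The order is 2 (highest derivative is of order 2).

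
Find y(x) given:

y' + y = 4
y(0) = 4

General solution: y = 4 + Ce^(-x)
Applying y(0) = 4: C = 4 - 4 = 0
Particular solution: y = 4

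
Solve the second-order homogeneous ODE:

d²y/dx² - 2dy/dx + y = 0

Characteristic equation: r² - 2r + 1 = 0
Factored: (r - 1)² = 0
Repeated root: r = 1
General solution: y = (C₁ + C₂x)e^x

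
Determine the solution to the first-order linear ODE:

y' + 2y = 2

Using integrating factor method:

General solution: y = 1 + Ce^(-2x)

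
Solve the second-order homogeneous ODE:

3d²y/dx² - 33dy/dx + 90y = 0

Characteristic equation: 3r² - 33r + 90 = 0
Divide by 3: r² - 11r + 30 = 0
Roots: r = 6, 5 (distinct real)
General solution: y = C₁e^(6x) + C₂e^(5x)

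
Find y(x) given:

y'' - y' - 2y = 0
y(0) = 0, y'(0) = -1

General solution: y = C₁e^(2x) + C₂e^(-x)
Applying ICs: C₁ = -1/3, C₂ = 1/3
Particular solution: y = -(1/3)e^(2x) + (1/3)e^(-x)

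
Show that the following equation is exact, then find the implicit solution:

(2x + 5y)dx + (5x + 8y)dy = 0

Verify exactness: ∂M/∂y = ∂N/∂x ✓
Find F(x,y) such that ∂F/∂x = M, ∂F/∂y = N
Solution: x² + 5xy + 4y² = C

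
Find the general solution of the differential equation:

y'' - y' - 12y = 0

Characteristic equation: r² - r - 12 = 0
Roots: r = 4, -3 (distinct real)
General solution: y = C₁e^(4x) + C₂e^(-3x)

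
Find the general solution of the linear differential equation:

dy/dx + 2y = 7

Using integrating factor method:

General solution: y = 7/2 + Ce^(-2x)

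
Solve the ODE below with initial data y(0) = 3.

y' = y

General solution: y = Ce^x
Applying IC y(0) = 3:
Particular solution: y = 3e^x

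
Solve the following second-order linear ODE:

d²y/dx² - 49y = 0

Characteristic equation: r² - 49 = 0
Roots: r = 7, -7 (distinct real)
General solution: y = C₁e^(7x) + C₂e^(-7x)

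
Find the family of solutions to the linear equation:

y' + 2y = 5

Using integrating factor method:

General solution: y = 5/2 + Ce^(-2x)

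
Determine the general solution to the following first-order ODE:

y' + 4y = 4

Using integrating factor method:

General solution: y = 1 + Ce^(-4x)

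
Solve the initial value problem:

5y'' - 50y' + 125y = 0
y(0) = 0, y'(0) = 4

General solution: y = (C₁ + C₂x)e^(5x)
Repeated root r = 5
Applying ICs: C₁ = 0, C₂ = 4
Particular solution: y = 4xe^(5x)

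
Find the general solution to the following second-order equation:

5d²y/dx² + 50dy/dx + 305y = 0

Characteristic equation: 5r² + 50r + 305 = 0
Divide by 5: r² + 10r + 61 = 0
Roots: r = -5 ± 6i (complex conjugates)
General solution: y = e^(-5x)(C₁cos(6x) + C₂sin(6x))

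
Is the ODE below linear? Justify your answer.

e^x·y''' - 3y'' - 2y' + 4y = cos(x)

Yes. Linear (y and its derivatives appear to the first power only, no products of y terms)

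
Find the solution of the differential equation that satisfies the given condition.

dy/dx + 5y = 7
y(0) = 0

General solution: y = 7/5 + Ce^(-5x)
Applying y(0) = 0: C = 0 - 7/5 = -7/5
Particular solution: y = 7/5 - (7/5)e^(-5x)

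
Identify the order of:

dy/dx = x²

The order is 1 (highest derivative is of order 1).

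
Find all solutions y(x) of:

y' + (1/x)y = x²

Using integrating factor method:

General solution: y = (1/4)x^3 + C/x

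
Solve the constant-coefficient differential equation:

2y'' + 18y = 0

Characteristic equation: 2r² + 18 = 0
Divide by 2: r² + 9 = 0
Roots: r = ±3i (complex conjugates)
General solution: y = C₁cos(3x) + C₂sin(3x)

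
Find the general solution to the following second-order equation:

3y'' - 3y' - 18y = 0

Characteristic equation: 3r² - 3r - 18 = 0
Divide by 3: r² - r - 6 = 0
Roots: r = 3, -2 (distinct real)
General solution: y = C₁e^(3x) + C₂e^(-2x)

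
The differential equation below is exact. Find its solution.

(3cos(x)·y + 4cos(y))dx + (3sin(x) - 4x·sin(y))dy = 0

Verify exactness: ∂M/∂y = ∂N/∂x ✓
Find F(x,y) such that ∂F/∂x = M, ∂F/∂y = N
Solution: 3sin(x)·y + 4x·cos(y) = C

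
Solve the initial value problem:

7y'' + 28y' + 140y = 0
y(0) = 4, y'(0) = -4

General solution: y = e^(-2x)(C₁cos(4x) + C₂sin(4x))
Complex roots r = -2 ± 4i
Applying ICs: C₁ = 4, C₂ = 1
Particular solution: y = e^(-2x)(4cos(4x) + sin(4x))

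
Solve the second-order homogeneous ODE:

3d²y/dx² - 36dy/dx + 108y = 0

Characteristic equation: 3r² - 36r + 108 = 0
Divide by 3: r² - 12r + 36 = 0
Factored: (r - 6)² = 0
Repeated root: r = 6
General solution: y = (C₁ + C₂x)e^(6x)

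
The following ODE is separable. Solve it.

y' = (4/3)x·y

Separating variables and integrating:
ln|y| = 2x^2/3 + C

General solution: y = Ce^(2x^2/3)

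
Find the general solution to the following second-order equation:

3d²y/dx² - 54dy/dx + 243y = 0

Characteristic equation: 3r² - 54r + 243 = 0
Divide by 3: r² - 18r + 81 = 0
Factored: (r - 9)² = 0
Repeated root: r = 9
General solution: y = (C₁ + C₂x)e^(9x)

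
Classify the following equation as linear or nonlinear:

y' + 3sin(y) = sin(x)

Nonlinear (sin(y) is nonlinear in y)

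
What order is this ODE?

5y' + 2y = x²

The order is 1 (highest derivative is of order 1).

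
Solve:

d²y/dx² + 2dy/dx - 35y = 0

Characteristic equation: r² + 2r - 35 = 0
Roots: r = 5, -7 (distinct real)
General solution: y = C₁e^(5x) + C₂e^(-7x)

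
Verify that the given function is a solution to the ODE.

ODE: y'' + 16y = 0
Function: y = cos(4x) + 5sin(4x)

Verification:
y'' = -16cos(4x) - 80sin(4x)
y'' + 16y = 0 ✓

Yes, it is a solution.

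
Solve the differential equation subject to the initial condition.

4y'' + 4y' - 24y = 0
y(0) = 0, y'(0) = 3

General solution: y = C₁e^(2x) + C₂e^(-3x)
Applying ICs: C₁ = 3/5, C₂ = -3/5
Particular solution: y = (3/5)e^(2x) - (3/5)e^(-3x)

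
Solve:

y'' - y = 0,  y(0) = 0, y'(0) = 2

General solution: y = C₁e^x + C₂e^(-x)
Applying ICs: C₁ = 1, C₂ = -1
Particular solution: y = e^x - e^(-x)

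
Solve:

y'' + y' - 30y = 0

Characteristic equation: r² + r - 30 = 0
Roots: r = 5, -6 (distinct real)
General solution: y = C₁e^(5x) + C₂e^(-6x)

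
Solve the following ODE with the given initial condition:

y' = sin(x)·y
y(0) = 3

General solution: y = Ce^(-cos(x))
Applying IC y(0) = 3:
Particular solution: y = 3e^(1-cos(x))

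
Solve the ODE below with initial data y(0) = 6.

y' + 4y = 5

General solution: y = 5/4 + Ce^(-4x)
Applying y(0) = 6: C = 6 - 5/4 = 19/4
Particular solution: y = 5/4 + (19/4)e^(-4x)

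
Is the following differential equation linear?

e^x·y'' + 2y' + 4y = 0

Yes. Linear (y and its derivatives appear to the first power only, no products of y terms)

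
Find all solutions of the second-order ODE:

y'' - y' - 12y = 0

Characteristic equation: r² - r - 12 = 0
Roots: r = 4, -3 (distinct real)
General solution: y = C₁e^(4x) + C₂e^(-3x)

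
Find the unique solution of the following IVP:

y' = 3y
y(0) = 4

General solution: y = Ce^(3x)
Applying IC y(0) = 4:
Particular solution: y = 4e^(3x)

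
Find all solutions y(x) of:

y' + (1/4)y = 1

Using integrating factor method:

General solution: y = 4 + Ce^(-x/4)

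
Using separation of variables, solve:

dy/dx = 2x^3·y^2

Separating variables and integrating:
-1/y = x^4/2 + C

General solution: y^-1 = (-1/2)x^4 + C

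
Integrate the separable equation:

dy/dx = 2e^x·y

Separating variables and integrating:
ln|y| = 2e^x + C

General solution: y = Ce^(2e^x)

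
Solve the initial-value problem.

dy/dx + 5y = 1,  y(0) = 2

General solution: y = 1/5 + Ce^(-5x)
Applying y(0) = 2: C = 2 - 1/5 = 9/5
Particular solution: y = 1/5 + (9/5)e^(-5x)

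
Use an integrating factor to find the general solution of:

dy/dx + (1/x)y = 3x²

Using integrating factor method:

General solution: y = (3/4)x^3 + C/x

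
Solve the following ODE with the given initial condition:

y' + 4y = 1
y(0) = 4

General solution: y = 1/4 + Ce^(-4x)
Applying y(0) = 4: C = 4 - 1/4 = 15/4
Particular solution: y = 1/4 + (15/4)e^(-4x)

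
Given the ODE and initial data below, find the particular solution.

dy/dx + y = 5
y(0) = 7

General solution: y = 5 + Ce^(-x)
Applying y(0) = 7: C = 7 - 5 = 2
Particular solution: y = 5 + 2e^(-x)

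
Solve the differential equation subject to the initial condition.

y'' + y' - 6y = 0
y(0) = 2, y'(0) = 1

General solution: y = C₁e^(2x) + C₂e^(-3x)
Applying ICs: C₁ = 7/5, C₂ = 3/5
Particular solution: y = (7/5)e^(2x) + (3/5)e^(-3x)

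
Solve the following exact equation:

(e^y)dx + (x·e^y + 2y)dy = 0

Verify exactness: ∂M/∂y = ∂N/∂x ✓
Find F(x,y) such that ∂F/∂x = M, ∂F/∂y = N
Solution: x·e^y + y² = C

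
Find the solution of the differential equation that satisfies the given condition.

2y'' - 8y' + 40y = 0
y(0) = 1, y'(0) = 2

General solution: y = e^(2x)(C₁cos(4x) + C₂sin(4x))
Complex roots r = 2 ± 4i
Applying ICs: C₁ = 1, C₂ = 0
Particular solution: y = e^(2x)(cos(4x))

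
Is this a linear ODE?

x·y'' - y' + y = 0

Yes. Linear (y and its derivatives appear to the first power only, no products of y terms)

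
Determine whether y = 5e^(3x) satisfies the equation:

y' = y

Verification:
y = 5e^(3x)
y' = 15e^(3x)
But y = 5e^(3x)
y' ≠ y — the derivative does not match

No, it is not a solution.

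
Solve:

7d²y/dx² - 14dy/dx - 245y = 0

Characteristic equation: 7r² - 14r - 245 = 0
Divide by 7: r² - 2r - 35 = 0
Roots: r = 7, -5 (distinct real)
General solution: y = C₁e^(7x) + C₂e^(-5x)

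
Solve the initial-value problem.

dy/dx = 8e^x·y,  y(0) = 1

General solution: y = Ce^(8e^x)
Applying IC y(0) = 1:
Particular solution: y = e^(8(e^x - 1))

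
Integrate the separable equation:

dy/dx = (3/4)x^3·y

Separating variables and integrating:
ln|y| = 3x^4/16 + C

General solution: y = Ce^(3x^4/16)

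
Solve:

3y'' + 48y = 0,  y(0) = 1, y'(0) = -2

General solution: y = C₁cos(4x) + C₂sin(4x)
Complex roots r = ±4i
Applying ICs: C₁ = 1, C₂ = -1/2
Particular solution: y = cos(4x) - (1/2)sin(4x)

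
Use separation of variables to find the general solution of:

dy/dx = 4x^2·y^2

Separating variables and integrating:
-1/y = 4x^3/3 + C

General solution: y^-1 = (-4/3)x^3 + C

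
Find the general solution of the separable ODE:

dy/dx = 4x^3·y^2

Separating variables and integrating:
-1/y = x^4 + C

General solution: y^-1 = -x^4 + C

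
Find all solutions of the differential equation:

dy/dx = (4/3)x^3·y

Separating variables and integrating:
ln|y| = x^4/3 + C

General solution: y = Ce^(x^4/3)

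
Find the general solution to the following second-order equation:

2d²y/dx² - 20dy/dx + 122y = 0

Characteristic equation: 2r² - 20r + 122 = 0
Divide by 2: r² - 10r + 61 = 0
Roots: r = 5 ± 6i (complex conjugates)
General solution: y = e^(5x)(C₁cos(6x) + C₂sin(6x))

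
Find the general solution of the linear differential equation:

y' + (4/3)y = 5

Using integrating factor method:

General solution: y = 15/4 + Ce^(-4x/3)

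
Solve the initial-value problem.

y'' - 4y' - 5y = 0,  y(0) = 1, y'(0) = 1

General solution: y = C₁e^(5x) + C₂e^(-x)
Applying ICs: C₁ = 1/3, C₂ = 2/3
Particular solution: y = (1/3)e^(5x) + (2/3)e^(-x)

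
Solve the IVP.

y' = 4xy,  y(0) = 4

General solution: y = Ce^(2x²)
Applying IC y(0) = 4:
Particular solution: y = 4e^(2x²)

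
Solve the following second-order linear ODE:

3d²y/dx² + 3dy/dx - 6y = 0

Characteristic equation: 3r² + 3r - 6 = 0
Divide by 3: r² + r - 2 = 0
Roots: r = 1, -2 (distinct real)
General solution: y = C₁e^x + C₂e^(-2x)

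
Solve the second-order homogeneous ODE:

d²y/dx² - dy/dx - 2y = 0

Characteristic equation: r² - r - 2 = 0
Roots: r = 2, -1 (distinct real)
General solution: y = C₁e^(2x) + C₂e^(-x)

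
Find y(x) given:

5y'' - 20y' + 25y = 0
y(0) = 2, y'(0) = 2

General solution: y = e^(2x)(C₁cos(x) + C₂sin(x))
Complex roots r = 2 ± i
Applying ICs: C₁ = 2, C₂ = -2
Particular solution: y = e^(2x)(2cos(x) - 2sin(x))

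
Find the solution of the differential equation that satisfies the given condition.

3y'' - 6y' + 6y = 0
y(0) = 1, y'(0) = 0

General solution: y = e^x(C₁cos(x) + C₂sin(x))
Complex roots r = 1 ± i
Applying ICs: C₁ = 1, C₂ = -1
Particular solution: y = e^x(cos(x) - sin(x))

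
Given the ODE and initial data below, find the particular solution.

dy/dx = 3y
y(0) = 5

General solution: y = Ce^(3x)
Applying IC y(0) = 5:
Particular solution: y = 5e^(3x)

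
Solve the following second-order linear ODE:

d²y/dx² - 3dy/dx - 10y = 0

Characteristic equation: r² - 3r - 10 = 0
Roots: r = 5, -2 (distinct real)
General solution: y = C₁e^(5x) + C₂e^(-2x)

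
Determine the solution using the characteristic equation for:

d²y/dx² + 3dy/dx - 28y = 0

Characteristic equation: r² + 3r - 28 = 0
Roots: r = 4, -7 (distinct real)
General solution: y = C₁e^(4x) + C₂e^(-7x)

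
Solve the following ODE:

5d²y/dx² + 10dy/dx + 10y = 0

Characteristic equation: 5r² + 10r + 10 = 0
Divide by 5: r² + 2r + 2 = 0
Roots: r = -1 ± i (complex conjugates)
General solution: y = e^(-x)(C₁cos(x) + C₂sin(x))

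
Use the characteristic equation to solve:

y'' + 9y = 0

Characteristic equation: r² + 9 = 0
Roots: r = ±3i (complex conjugates)
General solution: y = C₁cos(3x) + C₂sin(3x)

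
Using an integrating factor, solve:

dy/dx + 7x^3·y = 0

Using integrating factor method:

General solution: y = Ce^(-7x^4/4)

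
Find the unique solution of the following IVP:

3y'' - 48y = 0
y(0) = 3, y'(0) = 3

General solution: y = C₁e^(4x) + C₂e^(-4x)
Applying ICs: C₁ = 15/8, C₂ = 9/8
Particular solution: y = (15/8)e^(4x) + (9/8)e^(-4x)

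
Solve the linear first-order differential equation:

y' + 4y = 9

Using integrating factor method:

General solution: y = 9/4 + Ce^(-4x)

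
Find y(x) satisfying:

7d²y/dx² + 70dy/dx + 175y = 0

Characteristic equation: 7r² + 70r + 175 = 0
Divide by 7: r² + 10r + 25 = 0
Factored: (r + 5)² = 0
Repeated root: r = -5
General solution: y = (C₁ + C₂x)e^(-5x)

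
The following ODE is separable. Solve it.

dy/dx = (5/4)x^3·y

Separating variables and integrating:
ln|y| = 5x^4/16 + C

General solution: y = Ce^(5x^4/16)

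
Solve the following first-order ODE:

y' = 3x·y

Separating variables and integrating:
ln|y| = 3x^2/2 + C

General solution: y = Ce^(3x^2/2)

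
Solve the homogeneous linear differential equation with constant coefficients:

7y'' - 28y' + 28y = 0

Characteristic equation: 7r² - 28r + 28 = 0
Divide by 7: r² - 4r + 4 = 0
Factored: (r - 2)² = 0
Repeated root: r = 2
General solution: y = (C₁ + C₂x)e^(2x)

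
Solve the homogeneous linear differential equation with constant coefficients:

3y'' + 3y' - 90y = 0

Characteristic equation: 3r² + 3r - 90 = 0
Divide by 3: r² + r - 30 = 0
Roots: r = 5, -6 (distinct real)
General solution: y = C₁e^(5x) + C₂e^(-6x)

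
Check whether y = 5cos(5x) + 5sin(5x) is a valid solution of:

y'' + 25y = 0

Verification:
y'' = -125cos(5x) - 125sin(5x)
y'' + 25y = 0 ✓

Yes, it is a solution.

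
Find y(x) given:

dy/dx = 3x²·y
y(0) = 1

General solution: y = Ce^(x³)
Applying IC y(0) = 1:
Particular solution: y = e^(x³)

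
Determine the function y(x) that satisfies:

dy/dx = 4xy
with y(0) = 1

General solution: y = Ce^(2x²)
Applying IC y(0) = 1:
Particular solution: y = e^(2x²)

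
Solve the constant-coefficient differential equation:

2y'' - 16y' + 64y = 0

Characteristic equation: 2r² - 16r + 64 = 0
Divide by 2: r² - 8r + 32 = 0
Roots: r = 4 ± 4i (complex conjugates)
General solution: y = e^(4x)(C₁cos(4x) + C₂sin(4x))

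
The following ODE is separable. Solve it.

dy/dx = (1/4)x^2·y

Separating variables and integrating:
ln|y| = x^3/12 + C

General solution: y = Ce^(x^3/12)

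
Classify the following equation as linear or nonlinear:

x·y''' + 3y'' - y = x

Linear (y and its derivatives appear to the first power only, no products of y terms)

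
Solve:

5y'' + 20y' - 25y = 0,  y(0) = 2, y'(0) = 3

General solution: y = C₁e^x + C₂e^(-5x)
Applying ICs: C₁ = 13/6, C₂ = -1/6
Particular solution: y = (13/6)e^x - (1/6)e^(-5x)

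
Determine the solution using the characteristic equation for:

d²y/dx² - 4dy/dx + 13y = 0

Characteristic equation: r² - 4r + 13 = 0
Roots: r = 2 ± 3i (complex conjugates)
General solution: y = e^(2x)(C₁cos(3x) + C₂sin(3x))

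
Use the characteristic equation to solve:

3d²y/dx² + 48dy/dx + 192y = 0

Characteristic equation: 3r² + 48r + 192 = 0
Divide by 3: r² + 16r + 64 = 0
Factored: (r + 8)² = 0
Repeated root: r = -8
General solution: y = (C₁ + C₂x)e^(-8x)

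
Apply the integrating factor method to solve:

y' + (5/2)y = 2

Using integrating factor method:

General solution: y = 4/5 + Ce^(-5x/2)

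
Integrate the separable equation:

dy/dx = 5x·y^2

Separating variables and integrating:
-1/y = 5x^2/2 + C

General solution: y^-1 = (-5/2)x^2 + C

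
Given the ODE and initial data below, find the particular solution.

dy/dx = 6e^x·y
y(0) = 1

General solution: y = Ce^(6e^x)
Applying IC y(0) = 1:
Particular solution: y = e^(6(e^x - 1))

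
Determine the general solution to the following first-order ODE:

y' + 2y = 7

Using integrating factor method:

General solution: y = 7/2 + Ce^(-2x)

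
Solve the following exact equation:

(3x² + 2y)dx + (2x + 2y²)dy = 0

Verify exactness: ∂M/∂y = ∂N/∂x ✓
Find F(x,y) such that ∂F/∂x = M, ∂F/∂y = N
Solution: x³ + 2xy + 2y³/3 = C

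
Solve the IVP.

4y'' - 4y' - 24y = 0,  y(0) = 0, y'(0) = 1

General solution: y = C₁e^(3x) + C₂e^(-2x)
Applying ICs: C₁ = 1/5, C₂ = -1/5
Particular solution: y = (1/5)e^(3x) - (1/5)e^(-2x)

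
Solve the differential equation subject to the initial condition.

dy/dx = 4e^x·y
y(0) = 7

General solution: y = Ce^(4e^x)
Applying IC y(0) = 7:
Particular solution: y = 7e^(4(e^x - 1))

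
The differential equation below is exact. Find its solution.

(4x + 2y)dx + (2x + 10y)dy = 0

Verify exactness: ∂M/∂y = ∂N/∂x ✓
Find F(x,y) such that ∂F/∂x = M, ∂F/∂y = N
Solution: 2x² + 2xy + 5y² = C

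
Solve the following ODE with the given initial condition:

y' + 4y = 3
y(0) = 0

General solution: y = 3/4 + Ce^(-4x)
Applying y(0) = 0: C = 0 - 3/4 = -3/4
Particular solution: y = 3/4 - (3/4)e^(-4x)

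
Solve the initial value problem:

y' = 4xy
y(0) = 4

General solution: y = Ce^(2x²)
Applying IC y(0) = 4:
Particular solution: y = 4e^(2x²)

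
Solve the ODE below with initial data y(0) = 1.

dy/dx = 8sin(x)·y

General solution: y = Ce^(-8cos(x))
Applying IC y(0) = 1:
Particular solution: y = e^(8(1-cos(x)))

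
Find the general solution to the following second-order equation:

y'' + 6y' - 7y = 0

Characteristic equation: r² + 6r - 7 = 0
Roots: r = 1, -7 (distinct real)
General solution: y = C₁e^x + C₂e^(-7x)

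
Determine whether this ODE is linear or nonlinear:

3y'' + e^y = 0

Nonlinear (e^y is nonlinear in y)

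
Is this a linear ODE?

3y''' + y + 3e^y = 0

No. Nonlinear (e^y is nonlinear in y)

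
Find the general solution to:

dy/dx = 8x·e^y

Separating variables and integrating:
-e^(-y) = 4x² + C

General solution: y = -ln(C - 4x²)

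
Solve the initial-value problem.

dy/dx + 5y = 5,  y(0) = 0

General solution: y = 1 + Ce^(-5x)
Applying y(0) = 0: C = 0 - 1 = -1
Particular solution: y = 1 - e^(-5x)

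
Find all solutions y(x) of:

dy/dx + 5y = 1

Using integrating factor method:

General solution: y = 1/5 + Ce^(-5x)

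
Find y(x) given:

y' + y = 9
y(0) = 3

General solution: y = 9 + Ce^(-x)
Applying y(0) = 3: C = 3 - 9 = -6
Particular solution: y = 9 - 6e^(-x)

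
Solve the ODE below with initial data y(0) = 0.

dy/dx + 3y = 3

General solution: y = 1 + Ce^(-3x)
Applying y(0) = 0: C = 0 - 1 = -1
Particular solution: y = 1 - e^(-3x)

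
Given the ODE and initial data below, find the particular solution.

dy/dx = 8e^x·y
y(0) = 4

General solution: y = Ce^(8e^x)
Applying IC y(0) = 4:
Particular solution: y = 4e^(8(e^x - 1))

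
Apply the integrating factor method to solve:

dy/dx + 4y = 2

Using integrating factor method:

General solution: y = 1/2 + Ce^(-4x)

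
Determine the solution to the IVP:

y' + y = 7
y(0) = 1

General solution: y = 7 + Ce^(-x)
Applying y(0) = 1: C = 1 - 7 = -6
Particular solution: y = 7 - 6e^(-x)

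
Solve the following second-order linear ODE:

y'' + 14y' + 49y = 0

Characteristic equation: r² + 14r + 49 = 0
Factored: (r + 7)² = 0
Repeated root: r = -7
General solution: y = (C₁ + C₂x)e^(-7x)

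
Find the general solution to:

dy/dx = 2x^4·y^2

Separating variables and integrating:
-1/y = 2x^5/5 + C

General solution: y^-1 = (-2/5)x^5 + C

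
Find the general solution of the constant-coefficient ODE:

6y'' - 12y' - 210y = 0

Characteristic equation: 6r² - 12r - 210 = 0
Divide by 6: r² - 2r - 35 = 0
Roots: r = 7, -5 (distinct real)
General solution: y = C₁e^(7x) + C₂e^(-5x)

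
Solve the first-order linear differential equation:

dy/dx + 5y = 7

Using integrating factor method:

General solution: y = 7/5 + Ce^(-5x)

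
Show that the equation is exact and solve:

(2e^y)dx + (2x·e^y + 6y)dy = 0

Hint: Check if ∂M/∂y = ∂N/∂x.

Verify exactness: ∂M/∂y = ∂N/∂x ✓
Find F(x,y) such that ∂F/∂x = M, ∂F/∂y = N
Solution: 2x·e^y + 3y² = C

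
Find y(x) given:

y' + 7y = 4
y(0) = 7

General solution: y = 4/7 + Ce^(-7x)
Applying y(0) = 7: C = 7 - 4/7 = 45/7
Particular solution: y = 4/7 + (45/7)e^(-7x)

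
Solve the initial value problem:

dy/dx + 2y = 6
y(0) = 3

General solution: y = 3 + Ce^(-2x)
Applying y(0) = 3: C = 3 - 3 = 0
Particular solution: y = 3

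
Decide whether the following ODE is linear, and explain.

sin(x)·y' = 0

Linear (y and its derivatives appear to the first power only, no products of y terms)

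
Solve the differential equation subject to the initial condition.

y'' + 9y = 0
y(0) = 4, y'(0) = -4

General solution: y = C₁cos(3x) + C₂sin(3x)
Complex roots r = ±3i
Applying ICs: C₁ = 4, C₂ = -4/3
Particular solution: y = 4cos(3x) - (4/3)sin(3x)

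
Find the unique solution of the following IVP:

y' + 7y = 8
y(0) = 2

General solution: y = 8/7 + Ce^(-7x)
Applying y(0) = 2: C = 2 - 8/7 = 6/7
Particular solution: y = 8/7 + (6/7)e^(-7x)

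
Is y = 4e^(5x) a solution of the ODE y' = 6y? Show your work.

Verification:
y = 4e^(5x)
y' = 20e^(5x)
But 6y = 24e^(5x)
y' ≠ 6y — the derivative does not match

No, it is not a solution.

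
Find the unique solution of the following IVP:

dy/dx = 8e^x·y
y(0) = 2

General solution: y = Ce^(8e^x)
Applying IC y(0) = 2:
Particular solution: y = 2e^(8(e^x - 1))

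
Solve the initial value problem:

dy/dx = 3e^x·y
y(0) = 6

General solution: y = Ce^(3e^x)
Applying IC y(0) = 6:
Particular solution: y = 6e^(3(e^x - 1))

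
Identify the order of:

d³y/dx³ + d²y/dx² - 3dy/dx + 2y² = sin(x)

The order is 3 (highest derivative is of order 3).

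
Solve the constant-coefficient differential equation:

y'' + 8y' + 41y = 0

Characteristic equation: r² + 8r + 41 = 0
Roots: r = -4 ± 5i (complex conjugates)
General solution: y = e^(-4x)(C₁cos(5x) + C₂sin(5x))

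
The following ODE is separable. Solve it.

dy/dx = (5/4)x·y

Separating variables and integrating:
ln|y| = 5x^2/8 + C

General solution: y = Ce^(5x^2/8)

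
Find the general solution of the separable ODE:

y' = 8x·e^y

Separating variables and integrating:
-e^(-y) = 4x² + C

General solution: y = -ln(C - 4x²)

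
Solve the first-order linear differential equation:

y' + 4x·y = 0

Using integrating factor method:

General solution: y = Ce^(-2x^2)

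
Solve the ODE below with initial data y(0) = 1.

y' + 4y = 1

General solution: y = 1/4 + Ce^(-4x)
Applying y(0) = 1: C = 1 - 1/4 = 3/4
Particular solution: y = 1/4 + (3/4)e^(-4x)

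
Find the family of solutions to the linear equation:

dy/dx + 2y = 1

Using integrating factor method:

General solution: y = 1/2 + Ce^(-2x)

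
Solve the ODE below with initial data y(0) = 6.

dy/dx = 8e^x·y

General solution: y = Ce^(8e^x)
Applying IC y(0) = 6:
Particular solution: y = 6e^(8(e^x - 1))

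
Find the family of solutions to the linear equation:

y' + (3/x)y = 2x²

Using integrating factor method:

General solution: y = (1/3)x^3 + Cx^(-3)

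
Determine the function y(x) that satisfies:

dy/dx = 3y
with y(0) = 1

General solution: y = Ce^(3x)
Applying IC y(0) = 1:
Particular solution: y = e^(3x)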